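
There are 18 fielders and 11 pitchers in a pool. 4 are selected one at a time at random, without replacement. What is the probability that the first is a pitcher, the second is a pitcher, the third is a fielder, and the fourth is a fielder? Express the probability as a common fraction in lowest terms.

935/15834

Multiply the conditional probabilities at each draw: 11/29 · 10/28 · 18/27 · 17/26 = 33660/570024 = 935/15834.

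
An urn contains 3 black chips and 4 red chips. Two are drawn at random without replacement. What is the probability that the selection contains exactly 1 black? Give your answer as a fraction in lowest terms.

4/7

There are C(7,2) = 21 ways to choose 2 from 7.
Selections with exactly 1 black: choose 1 of the 3 black and 1 of the 4 red, C(3,1)·C(4,1) = 3·4 = 12.
Probability = 12/21 = 4/7.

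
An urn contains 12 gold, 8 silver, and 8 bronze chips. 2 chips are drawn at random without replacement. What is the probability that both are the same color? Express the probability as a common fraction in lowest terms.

61/189

There are C(28,2) = 378 ways to draw 2 chips.
All same color: C(12,2) + C(8,2) + C(8,2) = 66 + 28 + 28 = 122.
Probability = 122/378 = 61/189.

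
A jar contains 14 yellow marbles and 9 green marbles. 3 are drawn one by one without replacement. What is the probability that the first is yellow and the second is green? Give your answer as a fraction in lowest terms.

Multiply the conditional probabilities at each draw: 14/23 · 9/22 = 126/506 = 63/253.

63/253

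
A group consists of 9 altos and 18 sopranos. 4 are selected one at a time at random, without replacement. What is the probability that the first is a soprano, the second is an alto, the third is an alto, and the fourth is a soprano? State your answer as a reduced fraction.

17/325

Multiply the conditional probabilities at each draw: 18/27 · 9/26 · 8/25 · 17/24 = 22032/421200 = 17/325.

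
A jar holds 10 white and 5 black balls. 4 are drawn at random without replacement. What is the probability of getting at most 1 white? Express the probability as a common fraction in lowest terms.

1/13

There are C(15,4) = 1365 ways to choose the 4.
Favorable selections (at most 1 white): C(10,0)·C(5,4) + C(10,1)·C(5,3) = 5 + 100 = 105.
Probability = 105/1365 = 1/13.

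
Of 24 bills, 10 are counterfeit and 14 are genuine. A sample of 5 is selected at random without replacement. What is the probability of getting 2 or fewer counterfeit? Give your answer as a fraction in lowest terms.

There are C(24,5) = 42504 ways to choose the 5.
Favorable selections (2 or fewer counterfeit): C(10,0)·C(14,5) + C(10,1)·C(14,4) + C(10,2)·C(14,3) = 2002 + 10010 + 16380 = 28392.
Probability = 28392/42504 = 169/253.

169/253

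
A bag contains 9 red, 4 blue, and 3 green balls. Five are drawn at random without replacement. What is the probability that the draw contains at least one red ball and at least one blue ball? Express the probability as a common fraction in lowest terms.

1185/1456

There are C(16,5) = 4368 possible draws.
By inclusion-exclusion on the complements, draws missing all red or all blue: C(7,5) + C(12,5) − C(3,5) = 21 + 792 − 0 = 813.
So draws with at least one of each: 4368 − 813 = 3555, probability 3555/4368 = 1185/1456.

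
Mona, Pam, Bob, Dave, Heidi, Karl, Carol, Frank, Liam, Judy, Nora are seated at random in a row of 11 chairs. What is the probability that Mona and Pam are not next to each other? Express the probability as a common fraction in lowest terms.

9/11

There are 11! = 39916800 arrangements.
Arrangements with Mona and Pam adjacent: 2·10! = 7257600.
So not adjacent: 39916800 − 7257600 = 32659200, probability 32659200/39916800 = 9/11.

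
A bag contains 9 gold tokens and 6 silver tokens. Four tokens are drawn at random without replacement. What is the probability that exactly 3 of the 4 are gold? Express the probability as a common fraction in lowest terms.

24/65

Total number of selections: C(15,4) = 1365.
Selections with exactly 3 gold: choose 3 of the 9 gold and 1 of the 6 silver, C(9,3)·C(6,1) = 84·6 = 504.
Probability = 504/1365 = 24/65.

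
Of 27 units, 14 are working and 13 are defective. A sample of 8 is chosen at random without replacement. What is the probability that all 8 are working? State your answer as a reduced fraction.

7/5175

There are C(27,8) = 2220075 possible selections.
Selections with all working: C(14,8) = 3003.
Probability = 3003/2220075 = 7/5175.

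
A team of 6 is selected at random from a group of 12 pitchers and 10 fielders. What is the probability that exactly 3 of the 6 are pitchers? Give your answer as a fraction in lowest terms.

800/2261

There are C(22,6) = 74613 ways to choose 6 from 22.
Selections with exactly 3 pitchers: choose 3 of the 12 pitchers and 3 of the 10 fielders, C(12,3)·C(10,3) = 220·120 = 26400.
Probability = 26400/74613 = 800/2261.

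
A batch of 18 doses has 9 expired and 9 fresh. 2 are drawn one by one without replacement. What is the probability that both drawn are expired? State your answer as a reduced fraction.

Multiply the conditional probabilities at each draw: 9/18 · 8/17 = 72/306 = 4/17.

4/17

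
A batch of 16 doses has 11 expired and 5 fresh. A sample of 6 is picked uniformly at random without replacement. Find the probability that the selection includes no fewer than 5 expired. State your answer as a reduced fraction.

Total selections: C(16,6) = 8008.
Favorable selections (no fewer than 5 expired): C(11,5)·C(5,1) + C(11,6)·C(5,0) = 2310 + 462 = 2772.
Probability = 2772/8008 = 9/26.

9/26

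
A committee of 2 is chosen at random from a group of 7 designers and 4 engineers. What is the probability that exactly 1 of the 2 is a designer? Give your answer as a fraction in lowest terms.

28/55

There are C(11,2) = 55 ways to choose 2 from 11.
Selections with exactly 1 designer: choose 1 of the 7 designers and 1 of the 4 engineers, C(7,1)·C(4,1) = 7·4 = 28.
Probability = 28/55.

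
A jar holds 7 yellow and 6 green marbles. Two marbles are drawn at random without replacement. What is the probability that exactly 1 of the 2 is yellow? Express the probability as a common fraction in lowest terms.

Total number of selections: C(13,2) = 78.
Selections with exactly 1 yellow: choose 1 of the 7 yellow and 1 of the 6 green, C(7,1)·C(6,1) = 7·6 = 42.
Probability = 42/78 = 7/13.

7/13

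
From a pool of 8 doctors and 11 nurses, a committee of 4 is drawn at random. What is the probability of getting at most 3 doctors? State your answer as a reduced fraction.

Total selections: C(19,4) = 3876.
The complement is exactly 4 doctors: C(8,4)·C(11,0) = 70.
Probability = 1 − 70/3876 = 3806/3876 = 1903/1938.

1903/1938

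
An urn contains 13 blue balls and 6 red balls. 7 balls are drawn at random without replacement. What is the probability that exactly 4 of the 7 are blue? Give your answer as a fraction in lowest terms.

275/969

There are C(19,7) = 50388 ways to choose 7 from 19.
Selections with exactly 4 blue: choose 4 of the 13 blue and 3 of the 6 red, C(13,4)·C(6,3) = 715·20 = 14300.
Probability = 14300/50388 = 275/969.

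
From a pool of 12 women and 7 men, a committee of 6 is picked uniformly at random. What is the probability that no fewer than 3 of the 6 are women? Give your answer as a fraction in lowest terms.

3509/3876

There are C(19,6) = 27132 ways to choose the 6.
Count the complement (fewer than 3 women): C(12,0)·C(7,6) + C(12,1)·C(7,5) + C(12,2)·C(7,4) = 7 + 252 + 2310 = 2569.
Probability = 1 − 2569/27132 = 24563/27132 = 3509/3876.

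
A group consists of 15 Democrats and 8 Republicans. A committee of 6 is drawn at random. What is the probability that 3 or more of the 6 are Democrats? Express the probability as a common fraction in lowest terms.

13247/14421

Total selections: C(23,6) = 100947.
Favorable selections (3 or more Democrats): C(15,3)·C(8,3) + C(15,4)·C(8,2) + C(15,5)·C(8,1) + C(15,6)·C(8,0) = 25480 + 38220 + 24024 + 5005 = 92729.
Probability = 92729/100947 = 13247/14421.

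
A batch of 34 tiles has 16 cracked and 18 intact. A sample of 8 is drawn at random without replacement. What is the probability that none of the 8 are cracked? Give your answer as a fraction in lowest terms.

13/5394

There are C(34,8) = 18156204 possible selections.
Selections with no cracked (all intact): C(18,8) = 43758.
Probability = 43758/18156204 = 13/5394.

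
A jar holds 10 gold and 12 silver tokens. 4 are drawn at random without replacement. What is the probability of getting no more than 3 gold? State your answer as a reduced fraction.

203/209

There are C(22,4) = 7315 ways to choose the 4.
Favorable selections (no more than 3 gold): C(10,0)·C(12,4) + C(10,1)·C(12,3) + C(10,2)·C(12,2) + C(10,3)·C(12,1) = 495 + 2200 + 2970 + 1440 = 7105.
Probability = 7105/7315 = 203/209.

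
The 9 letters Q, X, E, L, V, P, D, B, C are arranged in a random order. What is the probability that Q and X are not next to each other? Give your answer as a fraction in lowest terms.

There are 9! = 362880 arrangements.
Arrangements with Q and X adjacent: 2·8! = 80640.
So not adjacent: 362880 − 80640 = 282240, probability 282240/362880 = 7/9.

7/9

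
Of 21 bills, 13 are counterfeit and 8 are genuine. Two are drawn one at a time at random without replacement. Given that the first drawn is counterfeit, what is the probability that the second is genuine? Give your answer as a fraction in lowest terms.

After removing one counterfeit, 20 remain: 12 counterfeit and 8 genuine.
So the probability the next is genuine is 8/20 = 2/5.

2/5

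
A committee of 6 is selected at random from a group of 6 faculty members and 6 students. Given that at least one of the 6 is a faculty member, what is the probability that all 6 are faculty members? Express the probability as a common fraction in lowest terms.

1/923

Work in counts. Selections with at least one faculty member: C(12,6) − C(6,6) = 924 − 1 = 923.
Of those, selections where all 6 are faculty members: C(6,6) = 1.
Conditional probability = 1/923.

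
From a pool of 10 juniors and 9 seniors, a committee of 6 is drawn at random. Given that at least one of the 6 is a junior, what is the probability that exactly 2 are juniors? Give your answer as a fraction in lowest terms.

135/644

Work in counts. Selections with at least one junior: C(19,6) − C(9,6) = 27132 − 84 = 27048.
Of those, selections where exactly 2 are juniors: C(10,2)·C(9,4) = 45·126 = 5670.
Conditional probability = 5670/27048 = 135/644.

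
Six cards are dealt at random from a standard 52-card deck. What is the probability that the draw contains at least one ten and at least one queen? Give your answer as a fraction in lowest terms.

There are C(52,6) = 20358520 possible draws.
By inclusion-exclusion on the complements, draws missing all tens or all queens: C(48,6) + C(48,6) − C(44,6) = 12271512 + 12271512 − 7059052 = 17483972.
So draws with at least one of each: 20358520 − 17483972 = 2874548, probability 2874548/20358520 = 718637/5089630.

718637/5089630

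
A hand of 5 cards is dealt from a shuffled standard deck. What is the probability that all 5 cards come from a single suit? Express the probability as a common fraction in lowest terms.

33/16660

There are C(52,5) = 2598960 possible 5-card hands.
Hands of one suit: 4 suits × C(13,5) = 4·1287 = 5148.
Probability = 5148/2598960 = 33/16660.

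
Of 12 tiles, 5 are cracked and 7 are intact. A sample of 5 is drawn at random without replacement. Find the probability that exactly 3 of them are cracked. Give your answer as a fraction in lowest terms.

The sample space is all 5-subsets of the 12: C(12,5) = 792.
Selections with exactly 3 cracked: choose 3 of the 5 cracked and 2 of the 7 intact, C(5,3)·C(7,2) = 10·21 = 210.
Probability = 210/792 = 35/132.

35/132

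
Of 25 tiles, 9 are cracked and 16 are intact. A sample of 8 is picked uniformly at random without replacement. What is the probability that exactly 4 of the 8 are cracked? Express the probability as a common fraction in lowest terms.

The sample space is all 8-subsets of the 25: C(25,8) = 1081575.
Selections with exactly 4 cracked: choose 4 of the 9 cracked and 4 of the 16 intact, C(9,4)·C(16,4) = 126·1820 = 229320.
Probability = 229320/1081575 = 5096/24035.

5096/24035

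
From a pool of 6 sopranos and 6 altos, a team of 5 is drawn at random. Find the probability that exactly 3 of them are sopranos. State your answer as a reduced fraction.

25/66

The sample space is all 5-subsets of the 12: C(12,5) = 792.
Selections with exactly 3 sopranos: choose 3 of the 6 sopranos and 2 of the 6 altos, C(6,3)·C(6,2) = 20·15 = 300.
Probability = 300/792 = 25/66.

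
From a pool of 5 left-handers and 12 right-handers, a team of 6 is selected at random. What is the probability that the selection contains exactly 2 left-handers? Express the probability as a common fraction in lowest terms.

2475/6188

The sample space is all 6-subsets of the 17: C(17,6) = 12376.
Selections with exactly 2 left-handers: choose 2 of the 5 left-handers and 4 of the 12 right-handers, C(5,2)·C(12,4) = 10·495 = 4950.
Probability = 4950/12376 = 2475/6188.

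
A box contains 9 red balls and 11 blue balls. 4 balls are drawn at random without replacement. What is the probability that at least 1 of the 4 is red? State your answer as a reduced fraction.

There are C(20,4) = 4845 ways to choose the 4.
The complement is all 4 are blue: C(11,4) = 330.
Probability = 1 − 330/4845 = 4515/4845 = 301/323.

301/323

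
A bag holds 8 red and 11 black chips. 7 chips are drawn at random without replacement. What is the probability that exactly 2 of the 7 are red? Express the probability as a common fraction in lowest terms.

1078/4199

The sample space is all 7-subsets of the 19: C(19,7) = 50388.
Selections with exactly 2 red: choose 2 of the 8 red and 5 of the 11 black, C(8,2)·C(11,5) = 28·462 = 12936.
Probability = 12936/50388 = 1078/4199.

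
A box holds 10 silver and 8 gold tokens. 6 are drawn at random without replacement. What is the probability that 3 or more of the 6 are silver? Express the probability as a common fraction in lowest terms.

There are C(18,6) = 18564 ways to choose the 6.
Count the complement (fewer than 3 silver): C(10,0)·C(8,6) + C(10,1)·C(8,5) + C(10,2)·C(8,4) = 28 + 560 + 3150 = 3738.
Probability = 1 − 3738/18564 = 14826/18564 = 353/442.

353/442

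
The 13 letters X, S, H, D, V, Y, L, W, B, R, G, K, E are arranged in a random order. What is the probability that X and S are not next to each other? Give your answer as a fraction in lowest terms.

11/13

There are 13! = 6227020800 arrangements.
Arrangements with X and S adjacent: 2·12! = 958003200.
So not adjacent: 6227020800 − 958003200 = 5269017600, probability 5269017600/6227020800 = 11/13.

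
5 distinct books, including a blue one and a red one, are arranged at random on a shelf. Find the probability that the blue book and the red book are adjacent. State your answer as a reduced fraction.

2/5

There are 5! = 120 arrangements.
Treat the blue book and the red book as a block: 4! arrangements of the blocks × 2 orders within the block = 2·24 = 48.
Probability = 48/120 = 2/5.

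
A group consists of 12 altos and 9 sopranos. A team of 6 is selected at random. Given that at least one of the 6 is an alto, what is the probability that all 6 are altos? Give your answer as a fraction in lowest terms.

11/645

Work in counts. Selections with at least one alto: C(21,6) − C(9,6) = 54264 − 84 = 54180.
Of those, selections where all 6 are altos: C(12,6) = 924.
Conditional probability = 924/54180 = 11/645.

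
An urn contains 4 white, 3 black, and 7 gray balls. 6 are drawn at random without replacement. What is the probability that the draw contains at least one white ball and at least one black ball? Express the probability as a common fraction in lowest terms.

There are C(14,6) = 3003 possible draws.
By inclusion-exclusion on the complements, draws missing all white or all black: C(10,6) + C(11,6) − C(7,6) = 210 + 462 − 7 = 665.
So draws with at least one of each: 3003 − 665 = 2338, probability 2338/3003 = 334/429.

334/429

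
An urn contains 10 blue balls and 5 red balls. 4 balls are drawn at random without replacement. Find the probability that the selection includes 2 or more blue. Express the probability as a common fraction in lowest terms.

There are C(15,4) = 1365 ways to choose the 4.
Count the complement (fewer than 2 blue): C(10,0)·C(5,4) + C(10,1)·C(5,3) = 5 + 100 = 105.
Probability = 1 − 105/1365 = 1260/1365 = 12/13.

12/13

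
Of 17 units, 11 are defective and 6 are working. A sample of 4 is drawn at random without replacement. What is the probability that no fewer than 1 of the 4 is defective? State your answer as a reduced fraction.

There are C(17,4) = 2380 ways to choose the 4.
The complement is all 4 are working: C(6,4) = 15.
Probability = 1 − 15/2380 = 2365/2380 = 473/476.

473/476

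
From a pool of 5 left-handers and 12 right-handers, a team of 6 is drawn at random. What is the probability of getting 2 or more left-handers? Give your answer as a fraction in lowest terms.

There are C(17,6) = 12376 ways to choose the 6.
Favorable selections (2 or more left-handers): C(5,2)·C(12,4) + C(5,3)·C(12,3) + C(5,4)·C(12,2) + C(5,5)·C(12,1) = 4950 + 2200 + 330 + 12 = 7492.
Probability = 7492/12376 = 1873/3094.

1873/3094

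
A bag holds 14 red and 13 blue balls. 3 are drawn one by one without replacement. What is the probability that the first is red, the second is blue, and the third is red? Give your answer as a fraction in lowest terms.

Multiply the conditional probabilities at each draw: 14/27 · 13/26 · 13/25 = 2366/17550 = 91/675.

91/675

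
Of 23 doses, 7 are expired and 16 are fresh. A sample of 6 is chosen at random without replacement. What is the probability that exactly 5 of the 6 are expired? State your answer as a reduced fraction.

16/4807

The sample space is all 6-subsets of the 23: C(23,6) = 100947.
Selections with exactly 5 expired: choose 5 of the 7 expired and 1 of the 16 fresh, C(7,5)·C(16,1) = 21·16 = 336.
Probability = 336/100947 = 16/4807.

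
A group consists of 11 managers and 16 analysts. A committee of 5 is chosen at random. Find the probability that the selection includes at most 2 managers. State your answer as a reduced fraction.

Total selections: C(27,5) = 80730.
Favorable selections (at most 2 managers): C(11,0)·C(16,5) + C(11,1)·C(16,4) + C(11,2)·C(16,3) = 4368 + 20020 + 30800 = 55188.
Probability = 55188/80730 = 1022/1495.

1022/1495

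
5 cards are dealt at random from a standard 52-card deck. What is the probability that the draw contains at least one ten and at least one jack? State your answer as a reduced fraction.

There are C(52,5) = 2598960 possible draws.
By inclusion-exclusion on the complements, draws missing all tens or all jacks: C(48,5) + C(48,5) − C(44,5) = 1712304 + 1712304 − 1086008 = 2338600.
So draws with at least one of each: 2598960 − 2338600 = 260360, probability 260360/2598960 = 6509/64974.

6509/64974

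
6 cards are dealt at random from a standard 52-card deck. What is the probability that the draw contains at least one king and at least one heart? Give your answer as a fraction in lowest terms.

6772177/20358520

There are C(52,6) = 20358520 possible draws.
By inclusion-exclusion on the complements, draws missing all kings or all hearts: C(48,6) + C(39,6) − C(36,6) = 12271512 + 3262623 − 1947792 = 13586343.
So draws with at least one of each: 20358520 − 13586343 = 6772177, probability 6772177/20358520.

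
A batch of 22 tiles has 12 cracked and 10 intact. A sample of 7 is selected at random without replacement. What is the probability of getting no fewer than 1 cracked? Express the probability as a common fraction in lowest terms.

7101/7106

Total selections: C(22,7) = 170544.
The complement is all 7 are intact: C(10,7) = 120.
Probability = 1 − 120/170544 = 170424/170544 = 7101/7106.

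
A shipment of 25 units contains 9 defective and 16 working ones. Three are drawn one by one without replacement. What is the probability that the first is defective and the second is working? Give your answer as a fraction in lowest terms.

Multiply the conditional probabilities at each draw: 9/25 · 16/24 = 144/600 = 6/25.

6/25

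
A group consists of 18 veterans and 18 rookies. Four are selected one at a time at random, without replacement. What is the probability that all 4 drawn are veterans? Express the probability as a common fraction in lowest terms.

4/77

Multiply the conditional probabilities at each draw: 18/36 · 17/35 · 16/34 · 15/33 = 73440/1413720 = 4/77.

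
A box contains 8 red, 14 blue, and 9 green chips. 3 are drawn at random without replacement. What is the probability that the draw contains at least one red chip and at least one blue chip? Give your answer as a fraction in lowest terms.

2128/4495

There are C(31,3) = 4495 possible draws.
By inclusion-exclusion on the complements, draws missing all red or all blue: C(23,3) + C(17,3) − C(9,3) = 1771 + 680 − 84 = 2367.
So draws with at least one of each: 4495 − 2367 = 2128, probability 2128/4495.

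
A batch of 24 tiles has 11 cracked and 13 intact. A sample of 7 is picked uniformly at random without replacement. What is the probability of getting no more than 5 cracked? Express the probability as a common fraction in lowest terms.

There are C(24,7) = 346104 ways to choose the 7.
Favorable selections (no more than 5 cracked): C(11,0)·C(13,7) + C(11,1)·C(13,6) + C(11,2)·C(13,5) + C(11,3)·C(13,4) + C(11,4)·C(13,3) + C(11,5)·C(13,2) = 1716 + 18876 + 70785 + 117975 + 94380 + 36036 = 339768.
Probability = 339768/346104 = 429/437.

429/437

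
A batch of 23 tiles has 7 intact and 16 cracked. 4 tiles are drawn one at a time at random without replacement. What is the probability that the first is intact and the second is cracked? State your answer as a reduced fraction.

56/253

Multiply the conditional probabilities at each draw: 7/23 · 16/22 = 112/506 = 56/253.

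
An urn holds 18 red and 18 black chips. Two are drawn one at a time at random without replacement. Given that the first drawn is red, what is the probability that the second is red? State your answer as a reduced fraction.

After removing one red, 35 remain: 17 red and 18 black.
So the probability the next is red is 17/35.

17/35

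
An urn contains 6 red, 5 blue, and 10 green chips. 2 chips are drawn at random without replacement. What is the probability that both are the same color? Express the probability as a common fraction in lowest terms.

1/3

There are C(21,2) = 210 ways to draw 2 chips.
All same color: C(6,2) + C(5,2) + C(10,2) = 15 + 10 + 45 = 70.
Probability = 70/210 = 1/3.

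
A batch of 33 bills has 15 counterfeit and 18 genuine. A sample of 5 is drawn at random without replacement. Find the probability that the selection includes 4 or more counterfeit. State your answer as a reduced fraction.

9191/79112

There are C(33,5) = 237336 ways to choose the 5.
Favorable selections (4 or more counterfeit): C(15,4)·C(18,1) + C(15,5)·C(18,0) = 24570 + 3003 = 27573.
Probability = 27573/237336 = 9191/79112.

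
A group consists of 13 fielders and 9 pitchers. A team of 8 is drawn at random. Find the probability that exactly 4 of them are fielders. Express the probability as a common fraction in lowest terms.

Total number of selections: C(22,8) = 319770.
Selections with exactly 4 fielders: choose 4 of the 13 fielders and 4 of the 9 pitchers, C(13,4)·C(9,4) = 715·126 = 90090.
Probability = 90090/319770 = 91/323.

91/323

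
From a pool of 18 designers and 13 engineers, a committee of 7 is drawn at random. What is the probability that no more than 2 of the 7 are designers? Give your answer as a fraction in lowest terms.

There are C(31,7) = 2629575 ways to choose the 7.
Favorable selections (no more than 2 designers): C(18,0)·C(13,7) + C(18,1)·C(13,6) + C(18,2)·C(13,5) = 1716 + 30888 + 196911 = 229515.
Probability = 229515/2629575 = 1177/13485.

1177/13485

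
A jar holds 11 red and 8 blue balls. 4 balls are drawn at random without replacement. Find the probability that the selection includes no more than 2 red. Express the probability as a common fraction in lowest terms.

There are C(19,4) = 3876 ways to choose the 4.
Favorable selections (no more than 2 red): C(11,0)·C(8,4) + C(11,1)·C(8,3) + C(11,2)·C(8,2) = 70 + 616 + 1540 = 2226.
Probability = 2226/3876 = 371/646.

371/646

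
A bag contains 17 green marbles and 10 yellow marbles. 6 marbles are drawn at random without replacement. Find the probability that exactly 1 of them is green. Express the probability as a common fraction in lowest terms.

There are C(27,6) = 296010 ways to choose 6 from 27.
Selections with exactly 1 green: choose 1 of the 17 green and 5 of the 10 yellow, C(17,1)·C(10,5) = 17·252 = 4284.
Probability = 4284/296010 = 238/16445.

238/16445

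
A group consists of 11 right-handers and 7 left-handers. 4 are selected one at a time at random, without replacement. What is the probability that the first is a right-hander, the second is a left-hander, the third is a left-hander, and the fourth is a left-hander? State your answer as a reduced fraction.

Multiply the conditional probabilities at each draw: 11/18 · 7/17 · 6/16 · 5/15 = 2310/73440 = 77/2448.

77/2448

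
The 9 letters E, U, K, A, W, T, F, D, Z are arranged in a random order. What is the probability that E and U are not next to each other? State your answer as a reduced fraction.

7/9

There are 9! = 362880 arrangements.
Arrangements with E and U adjacent: 2·8! = 80640.
So not adjacent: 362880 − 80640 = 282240, probability 282240/362880 = 7/9.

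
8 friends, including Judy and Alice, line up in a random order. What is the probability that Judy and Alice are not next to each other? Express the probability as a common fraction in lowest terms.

3/4

There are 8! = 40320 arrangements.
Arrangements with Judy and Alice adjacent: 2·7! = 10080.
So not adjacent: 40320 − 10080 = 30240, probability 30240/40320 = 3/4.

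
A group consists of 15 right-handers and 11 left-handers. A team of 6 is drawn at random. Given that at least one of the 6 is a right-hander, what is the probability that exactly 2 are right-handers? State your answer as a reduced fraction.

225/1492

Work in counts. Selections with at least one right-hander: C(26,6) − C(11,6) = 230230 − 462 = 229768.
Of those, selections where exactly 2 are right-handers: C(15,2)·C(11,4) = 105·330 = 34650.
Conditional probability = 34650/229768 = 225/1492.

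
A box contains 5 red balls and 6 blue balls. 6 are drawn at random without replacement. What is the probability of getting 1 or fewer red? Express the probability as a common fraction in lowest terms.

There are C(11,6) = 462 ways to choose the 6.
Favorable selections (1 or fewer red): C(5,0)·C(6,6) + C(5,1)·C(6,5) = 1 + 30 = 31.
Probability = 31/462.

31/462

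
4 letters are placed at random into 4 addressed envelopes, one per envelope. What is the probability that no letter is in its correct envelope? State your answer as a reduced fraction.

3/8

There are 4! = 24 assignments.
By inclusion-exclusion, assignments with no fixed points: C(4,0)·4! − C(4,1)·3! + C(4,2)·2! − C(4,3)·1! + C(4,4)·0! = 9.
Probability = 9/24 = 3/8.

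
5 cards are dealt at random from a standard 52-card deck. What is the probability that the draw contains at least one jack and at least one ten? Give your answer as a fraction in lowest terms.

6509/64974

There are C(52,5) = 2598960 possible draws.
By inclusion-exclusion on the complements, draws missing all jacks or all tens: C(48,5) + C(48,5) − C(44,5) = 1712304 + 1712304 − 1086008 = 2338600.
So draws with at least one of each: 2598960 − 2338600 = 260360, probability 260360/2598960 = 6509/64974.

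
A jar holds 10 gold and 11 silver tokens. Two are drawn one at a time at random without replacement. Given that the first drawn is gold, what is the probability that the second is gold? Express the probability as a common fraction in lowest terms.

After removing one gold, 20 remain: 9 gold and 11 silver.
So the probability the next is gold is 9/20.

9/20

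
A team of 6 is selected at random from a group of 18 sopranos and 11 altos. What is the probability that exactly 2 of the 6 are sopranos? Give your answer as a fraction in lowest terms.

There are C(29,6) = 475020 ways to choose 6 from 29.
Selections with exactly 2 sopranos: choose 2 of the 18 sopranos and 4 of the 11 altos, C(18,2)·C(11,4) = 153·330 = 50490.
Probability = 50490/475020 = 561/5278.

561/5278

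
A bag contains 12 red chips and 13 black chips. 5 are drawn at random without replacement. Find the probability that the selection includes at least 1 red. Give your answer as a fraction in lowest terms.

1571/1610

Total selections: C(25,5) = 53130.
Favorable selections (at least 1 red): C(12,1)·C(13,4) + C(12,2)·C(13,3) + C(12,3)·C(13,2) + C(12,4)·C(13,1) + C(12,5)·C(13,0) = 8580 + 18876 + 17160 + 6435 + 792 = 51843.
Probability = 51843/53130 = 1571/1610.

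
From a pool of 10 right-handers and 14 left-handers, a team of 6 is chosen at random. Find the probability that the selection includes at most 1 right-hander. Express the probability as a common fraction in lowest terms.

13/76

Total selections: C(24,6) = 134596.
Favorable selections (at most 1 right-hander): C(10,0)·C(14,6) + C(10,1)·C(14,5) = 3003 + 20020 = 23023.
Probability = 23023/134596 = 13/76.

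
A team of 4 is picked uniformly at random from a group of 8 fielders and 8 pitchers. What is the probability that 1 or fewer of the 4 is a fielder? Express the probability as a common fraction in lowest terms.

37/130

There are C(16,4) = 1820 ways to choose the 4.
Favorable selections (1 or fewer fielder): C(8,0)·C(8,4) + C(8,1)·C(8,3) = 70 + 448 = 518.
Probability = 518/1820 = 37/130.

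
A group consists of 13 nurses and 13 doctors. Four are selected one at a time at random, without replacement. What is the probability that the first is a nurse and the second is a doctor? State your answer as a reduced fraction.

13/50

Multiply the conditional probabilities at each draw: 13/26 · 13/25 = 169/650 = 13/50.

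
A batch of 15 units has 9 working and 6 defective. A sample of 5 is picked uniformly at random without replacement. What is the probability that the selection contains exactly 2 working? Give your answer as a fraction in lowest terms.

There are C(15,5) = 3003 ways to choose 5 from 15.
Selections with exactly 2 working: choose 2 of the 9 working and 3 of the 6 defective, C(9,2)·C(6,3) = 36·20 = 720.
Probability = 720/3003 = 240/1001.

240/1001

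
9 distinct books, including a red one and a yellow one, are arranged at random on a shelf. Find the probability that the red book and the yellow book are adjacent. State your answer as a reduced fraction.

There are 9! = 362880 arrangements.
Treat the red book and the yellow book as a block: 8! arrangements of the blocks × 2 orders within the block = 2·40320 = 80640.
Probability = 80640/362880 = 2/9.

2/9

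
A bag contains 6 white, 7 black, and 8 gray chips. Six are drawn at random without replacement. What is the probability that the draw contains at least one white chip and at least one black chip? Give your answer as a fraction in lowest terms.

29/34

There are C(21,6) = 54264 possible draws.
By inclusion-exclusion on the complements, draws missing all white or all black: C(15,6) + C(14,6) − C(8,6) = 5005 + 3003 − 28 = 7980.
So draws with at least one of each: 54264 − 7980 = 46284, probability 46284/54264 = 29/34.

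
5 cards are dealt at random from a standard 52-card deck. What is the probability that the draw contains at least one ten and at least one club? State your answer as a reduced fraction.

229297/866320

There are C(52,5) = 2598960 possible draws.
By inclusion-exclusion on the complements, draws missing all tens or all clubs: C(48,5) + C(39,5) − C(36,5) = 1712304 + 575757 − 376992 = 1911069.
So draws with at least one of each: 2598960 − 1911069 = 687891, probability 687891/2598960 = 229297/866320.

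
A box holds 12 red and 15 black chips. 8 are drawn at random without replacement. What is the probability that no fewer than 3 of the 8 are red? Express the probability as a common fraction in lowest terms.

842/1035

Total selections: C(27,8) = 2220075.
Count the complement (fewer than 3 red): C(12,0)·C(15,8) + C(12,1)·C(15,7) + C(12,2)·C(15,6) = 6435 + 77220 + 330330 = 413985.
Probability = 1 − 413985/2220075 = 1806090/2220075 = 842/1035.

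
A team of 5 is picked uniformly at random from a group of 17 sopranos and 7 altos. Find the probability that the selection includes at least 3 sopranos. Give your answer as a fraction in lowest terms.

There are C(24,5) = 42504 ways to choose the 5.
Favorable selections (at least 3 sopranos): C(17,3)·C(7,2) + C(17,4)·C(7,1) + C(17,5)·C(7,0) = 14280 + 16660 + 6188 = 37128.
Probability = 37128/42504 = 221/253.

221/253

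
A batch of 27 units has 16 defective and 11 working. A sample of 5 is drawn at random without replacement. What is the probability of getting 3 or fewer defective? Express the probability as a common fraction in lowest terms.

2167/3105

Total selections: C(27,5) = 80730.
Count the complement (more than 3 defective): C(16,4)·C(11,1) + C(16,5)·C(11,0) = 20020 + 4368 = 24388.
Probability = 1 − 24388/80730 = 56342/80730 = 2167/3105.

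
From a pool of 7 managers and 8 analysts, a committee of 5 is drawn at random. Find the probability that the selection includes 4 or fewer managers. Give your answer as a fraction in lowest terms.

142/143

Total selections: C(15,5) = 3003.
The complement is exactly 5 managers: C(7,5)·C(8,0) = 21.
Probability = 1 − 21/3003 = 2982/3003 = 142/143.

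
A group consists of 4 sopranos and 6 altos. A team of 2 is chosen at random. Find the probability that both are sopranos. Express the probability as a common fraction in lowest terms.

2/15

There are C(10,2) = 45 possible selections.
Selections with all sopranos: C(4,2) = 6.
Probability = 6/45 = 2/15.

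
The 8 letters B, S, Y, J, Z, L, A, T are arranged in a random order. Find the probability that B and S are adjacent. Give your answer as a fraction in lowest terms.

1/4

There are 8! = 40320 arrangements.
Treat B and S as a block: 7! arrangements of the blocks × 2 orders within the block = 2·5040 = 10080.
Probability = 10080/40320 = 1/4.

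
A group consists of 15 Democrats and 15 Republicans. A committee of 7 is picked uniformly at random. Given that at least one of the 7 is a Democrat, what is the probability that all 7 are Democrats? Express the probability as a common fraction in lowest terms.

Work in counts. Selections with at least one Democrat: C(30,7) − C(15,7) = 2035800 − 6435 = 2029365.
Of those, selections where all 7 are Democrats: C(15,7) = 6435.
Conditional probability = 6435/2029365 = 11/3469.

11/3469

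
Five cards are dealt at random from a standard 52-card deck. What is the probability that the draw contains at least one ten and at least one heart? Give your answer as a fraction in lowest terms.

229297/866320

There are C(52,5) = 2598960 possible draws.
By inclusion-exclusion on the complements, draws missing all tens or all hearts: C(48,5) + C(39,5) − C(36,5) = 1712304 + 575757 − 376992 = 1911069.
So draws with at least one of each: 2598960 − 1911069 = 687891, probability 687891/2598960 = 229297/866320.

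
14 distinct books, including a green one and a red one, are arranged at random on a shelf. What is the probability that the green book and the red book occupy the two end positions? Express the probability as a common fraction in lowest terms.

1/91

There are 14! = 87178291200 arrangements.
Place the green book and the red book at the ends in 2 ways, arrange the remaining 12 in 12! = 479001600 ways: 2·479001600 = 958003200.
Probability = 958003200/87178291200 = 1/91.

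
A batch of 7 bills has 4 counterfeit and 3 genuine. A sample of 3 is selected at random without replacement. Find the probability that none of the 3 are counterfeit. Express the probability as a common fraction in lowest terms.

There are C(7,3) = 35 possible selections.
Selections with no counterfeit (all genuine): C(3,3) = 1.
Probability = 1/35.

1/35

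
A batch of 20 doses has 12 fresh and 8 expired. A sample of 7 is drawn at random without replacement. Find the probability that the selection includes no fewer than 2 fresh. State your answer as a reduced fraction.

9647/9690

There are C(20,7) = 77520 ways to choose the 7.
Count the complement (fewer than 2 fresh): C(12,0)·C(8,7) + C(12,1)·C(8,6) = 8 + 336 = 344.
Probability = 1 − 344/77520 = 77176/77520 = 9647/9690.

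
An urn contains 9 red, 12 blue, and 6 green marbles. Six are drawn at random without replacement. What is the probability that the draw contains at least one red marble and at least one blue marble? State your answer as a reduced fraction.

There are C(27,6) = 296010 possible draws.
By inclusion-exclusion on the complements, draws missing all red or all blue: C(18,6) + C(15,6) − C(6,6) = 18564 + 5005 − 1 = 23568.
So draws with at least one of each: 296010 − 23568 = 272442, probability 272442/296010 = 45407/49335.

45407/49335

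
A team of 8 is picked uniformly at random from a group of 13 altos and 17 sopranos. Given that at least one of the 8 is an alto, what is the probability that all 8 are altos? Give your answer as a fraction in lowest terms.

Work in counts. Selections with at least one alto: C(30,8) − C(17,8) = 5852925 − 24310 = 5828615.
Of those, selections where all 8 are altos: C(13,8) = 1287.
Conditional probability = 1287/5828615 = 99/448355.

99/448355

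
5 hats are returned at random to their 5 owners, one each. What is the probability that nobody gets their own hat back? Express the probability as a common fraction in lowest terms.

11/30

There are 5! = 120 assignments.
By inclusion-exclusion, assignments with no fixed points: C(5,0)·5! − C(5,1)·4! + C(5,2)·3! − C(5,3)·2! + C(5,4)·1! − C(5,5)·0! = 44.
Probability = 44/120 = 11/30.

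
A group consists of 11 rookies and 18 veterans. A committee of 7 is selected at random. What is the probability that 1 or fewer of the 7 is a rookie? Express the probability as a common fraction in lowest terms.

Total selections: C(29,7) = 1560780.
Favorable selections (1 or fewer rookie): C(11,0)·C(18,7) + C(11,1)·C(18,6) = 31824 + 204204 = 236028.
Probability = 236028/1560780 = 1513/10005.

1513/10005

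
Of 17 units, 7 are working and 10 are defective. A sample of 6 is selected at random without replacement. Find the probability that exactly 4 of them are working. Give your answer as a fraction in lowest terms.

225/1768

Total number of selections: C(17,6) = 12376.
Selections with exactly 4 working: choose 4 of the 7 working and 2 of the 10 defective, C(7,4)·C(10,2) = 35·45 = 1575.
Probability = 1575/12376 = 225/1768.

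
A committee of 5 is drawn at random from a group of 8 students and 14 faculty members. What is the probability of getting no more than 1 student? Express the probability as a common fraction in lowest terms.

65/171

There are C(22,5) = 26334 ways to choose the 5.
Favorable selections (no more than 1 student): C(8,0)·C(14,5) + C(8,1)·C(14,4) = 2002 + 8008 = 10010.
Probability = 10010/26334 = 65/171.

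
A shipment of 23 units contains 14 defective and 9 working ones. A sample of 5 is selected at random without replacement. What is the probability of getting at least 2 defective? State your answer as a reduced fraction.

Total selections: C(23,5) = 33649.
Favorable selections (at least 2 defective): C(14,2)·C(9,3) + C(14,3)·C(9,2) + C(14,4)·C(9,1) + C(14,5)·C(9,0) = 7644 + 13104 + 9009 + 2002 = 31759.
Probability = 31759/33649 = 4537/4807.

4537/4807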